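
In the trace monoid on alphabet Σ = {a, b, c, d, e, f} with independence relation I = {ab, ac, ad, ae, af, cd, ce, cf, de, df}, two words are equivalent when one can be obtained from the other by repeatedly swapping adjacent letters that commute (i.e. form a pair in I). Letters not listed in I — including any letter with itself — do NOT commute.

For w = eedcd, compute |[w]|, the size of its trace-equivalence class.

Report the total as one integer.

drop 0:e onto floor
drop 1:e onto {0:e}
drop 2:d onto floor
drop 3:c onto floor
drop 4:d onto {2:d}
ground layer = {0:e, 2:d, 3:c}
drop-orders for the pieces not yet dropped (sum over which currently-grounded one goes next):
  1 to go: {1} 1  {3} 1  {4} 1
  2 to go: {0,1} 1  {1,3} 2  {1,4} 2  {2,4} 1  {3,4} 2
  3 to go: {0,1,3} 3  {0,1,4} 3  {1,2,4} 3  {1,3,4} 6  {2,3,4} 3
  if 0:e drops first: 12 orders
  if 2:d drops first: 12 orders
  if 3:c drops first: 6 orders
heap linearizations: 30

30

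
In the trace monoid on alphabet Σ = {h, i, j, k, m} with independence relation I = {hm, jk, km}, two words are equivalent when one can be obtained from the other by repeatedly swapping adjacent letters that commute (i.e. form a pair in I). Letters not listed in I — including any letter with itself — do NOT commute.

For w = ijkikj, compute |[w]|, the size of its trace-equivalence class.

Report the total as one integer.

4

0(i) covers ∅
1(j) covers 0:i
2(k) covers 0:i
3(i) covers 1:j, 2:k
4(k) covers 3:i
5(j) covers 3:i
floor of heap: 0:i
completions by unplaced set U, small U first (add the entries for U minus each lowest piece of U):
  |U|=1: {4}:1  {5}:1
  |U|=2: {4,5}:2
  |U|=3: {3,4,5}:2
  |U|=4: {1,3,4,5}:2  {2,3,4,5}:2
  start at 0(i): 4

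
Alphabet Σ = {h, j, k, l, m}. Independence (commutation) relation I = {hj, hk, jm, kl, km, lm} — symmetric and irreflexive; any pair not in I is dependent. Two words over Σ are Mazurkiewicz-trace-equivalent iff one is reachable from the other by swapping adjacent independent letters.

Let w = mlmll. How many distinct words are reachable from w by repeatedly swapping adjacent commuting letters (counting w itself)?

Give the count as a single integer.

#0=m has no predecessor
#1=l has no predecessor
#2=m depends on [0:m]
#3=l depends on [1:l]
#4=l depends on [3:l]
sources: [0:m, 1:l]
N(rest) = Σ N(rest − s) over sources s of rest; N(one piece) = 1:
  size 1 → [2]=1  [4]=1
  size 2 → [0,2]=1  [2,4]=2  [3,4]=1
  size 3 → [0,2,4]=3  [1,3,4]=1  [2,3,4]=3
  first=0(m) contributes 4
  first=1(l) contributes 6
|[w]| = 10

10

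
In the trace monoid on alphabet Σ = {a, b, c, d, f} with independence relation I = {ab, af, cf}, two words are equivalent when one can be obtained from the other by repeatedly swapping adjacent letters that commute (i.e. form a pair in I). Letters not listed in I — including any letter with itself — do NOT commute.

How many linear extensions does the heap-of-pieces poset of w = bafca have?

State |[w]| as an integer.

drop 0:b onto floor
drop 1:a onto floor
drop 2:f onto {0:b}
drop 3:c onto {0:b, 1:a}
drop 4:a onto {3:c}
ground layer = {0:b, 1:a}
drop-orders for the pieces not yet dropped (sum over which currently-grounded one goes next):
  1 to go: {2} 1  {4} 1
  2 to go: {2,4} 2  {3,4} 1
  3 to go: {1,3,4} 1  {2,3,4} 3
  if 0:b drops first: 4 orders
  if 1:a drops first: 3 orders
heap linearizations: 7

7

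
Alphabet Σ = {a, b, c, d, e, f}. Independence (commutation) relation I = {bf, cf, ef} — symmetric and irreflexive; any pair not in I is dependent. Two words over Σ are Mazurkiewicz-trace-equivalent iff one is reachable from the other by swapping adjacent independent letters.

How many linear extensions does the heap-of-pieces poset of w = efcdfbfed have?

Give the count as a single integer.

18

0(e) covers ∅
1(f) covers ∅
2(c) covers 0:e
3(d) covers 1:f, 2:c
4(f) covers 3:d
5(b) covers 3:d
6(f) covers 4:f
7(e) covers 5:b
8(d) covers 6:f, 7:e
floor of heap: 0:e, 1:f
completions by unplaced set U, small U first (add the entries for U minus each lowest piece of U):
  |U|=1: {8}:1
  |U|=2: {6,8}:1  {7,8}:1
  |U|=3: {4,6,8}:1  {5,7,8}:1  {6,7,8}:2
  |U|=4: {4,6,7,8}:3  {5,6,7,8}:3
  |U|=5: {4,5,6,7,8}:6
  |U|=6: {3,4,5,6,7,8}:6
  |U|=7: {1,3,4,5,6,7,8}:6  {2,3,4,5,6,7,8}:6
  start at 0(e): 12
  start at 1(f): 6
sum over floor = 18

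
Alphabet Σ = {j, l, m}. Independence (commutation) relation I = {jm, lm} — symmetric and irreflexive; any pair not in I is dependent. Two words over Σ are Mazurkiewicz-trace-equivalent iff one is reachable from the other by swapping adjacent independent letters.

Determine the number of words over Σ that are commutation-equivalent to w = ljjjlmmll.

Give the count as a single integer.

drop 0:l onto floor
drop 1:j onto {0:l}
drop 2:j onto {1:j}
drop 3:j onto {2:j}
drop 4:l onto {3:j}
drop 5:m onto floor
drop 6:m onto {5:m}
drop 7:l onto {4:l}
drop 8:l onto {7:l}
ground layer = {0:l, 5:m}
drop-orders for the pieces not yet dropped (sum over which currently-grounded one goes next):
  1 to go: {6} 1  {8} 1
  2 to go: {5,6} 1  {6,8} 2  {7,8} 1
  3 to go: {4,7,8} 1  {5,6,8} 3  {6,7,8} 3
  4 to go: {3,4,7,8} 1  {4,6,7,8} 4  {5,6,7,8} 6
  5 to go: {2,3,4,7,8} 1  {3,4,6,7,8} 5  {4,5,6,7,8} 10
  6 to go: {1,2,3,4,7,8} 1  {2,3,4,6,7,8} 6  {3,4,5,6,7,8} 15
  7 to go: {0,1,2,3,4,7,8} 1  {1,2,3,4,6,7,8} 7  {2,3,4,5,6,7,8} 21
  if 0:l drops first: 28 orders
  if 5:m drops first: 8 orders
heap linearizations: 36

36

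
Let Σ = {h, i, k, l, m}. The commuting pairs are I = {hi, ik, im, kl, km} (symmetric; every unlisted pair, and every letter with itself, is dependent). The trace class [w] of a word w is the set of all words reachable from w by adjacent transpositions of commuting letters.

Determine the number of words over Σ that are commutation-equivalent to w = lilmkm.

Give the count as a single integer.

6

#0=l has no predecessor
#1=i depends on [0:l]
#2=l depends on [1:i]
#3=m depends on [2:l]
#4=k has no predecessor
#5=m depends on [3:m]
sources: [0:l, 4:k]
N(rest) = Σ N(rest − s) over sources s of rest; N(one piece) = 1:
  size 1 → [4]=1  [5]=1
  size 2 → [3,5]=1  [4,5]=2
  size 3 → [2,3,5]=1  [3,4,5]=3
  size 4 → [1,2,3,5]=1  [2,3,4,5]=4
  first=0(l) contributes 5
  first=4(k) contributes 1
|[w]| = 6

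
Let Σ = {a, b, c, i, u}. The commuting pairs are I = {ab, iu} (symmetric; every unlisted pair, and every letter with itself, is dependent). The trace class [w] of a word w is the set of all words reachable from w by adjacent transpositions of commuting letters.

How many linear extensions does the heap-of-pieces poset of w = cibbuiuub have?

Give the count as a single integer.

4

drop 0:c onto floor
drop 1:i onto {0:c}
drop 2:b onto {1:i}
drop 3:b onto {2:b}
drop 4:u onto {3:b}
drop 5:i onto {3:b}
drop 6:u onto {4:u}
drop 7:u onto {6:u}
drop 8:b onto {5:i, 7:u}
ground layer = {0:c}
drop-orders for the pieces not yet dropped (sum over which currently-grounded one goes next):
  1 to go: {8} 1
  2 to go: {5,8} 1  {7,8} 1
  3 to go: {5,7,8} 2  {6,7,8} 1
  4 to go: {4,6,7,8} 1  {5,6,7,8} 3
  5 to go: {4,5,6,7,8} 4
  6 to go: {3,4,5,6,7,8} 4
  7 to go: {2,3,4,5,6,7,8} 4
  if 0:c drops first: 4 orders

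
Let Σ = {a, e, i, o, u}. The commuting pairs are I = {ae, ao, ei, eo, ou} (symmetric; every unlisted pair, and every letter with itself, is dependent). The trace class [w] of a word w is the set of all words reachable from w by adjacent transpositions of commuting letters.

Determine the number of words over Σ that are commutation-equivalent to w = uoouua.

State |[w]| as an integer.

15

piece 0:u — minimal
piece 1:o — minimal
piece 2:o rests on {1:o}
piece 3:u rests on {0:u}
piece 4:u rests on {3:u}
piece 5:a rests on {4:u}
minimal pieces: {0:u, 1:o}
ways to finish when only these pieces remain (= sum over removing one remaining piece with nothing left below it):
  1 left: {2}→1  {5}→1
  2 left: {1,2}→1  {2,5}→2  {4,5}→1
  3 left: {1,2,5}→3  {2,4,5}→3  {3,4,5}→1
  4 left: {0,3,4,5}→1  {1,2,4,5}→6  {2,3,4,5}→4
  placing 0:u first → 10 extensions
  placing 1:o first → 5 extensions
total linear extensions = 15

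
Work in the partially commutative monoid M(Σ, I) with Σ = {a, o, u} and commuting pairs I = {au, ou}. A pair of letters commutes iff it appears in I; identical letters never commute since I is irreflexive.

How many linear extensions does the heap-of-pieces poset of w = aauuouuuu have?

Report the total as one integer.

84

drop 0:a onto floor
drop 1:a onto {0:a}
drop 2:u onto floor
drop 3:u onto {2:u}
drop 4:o onto {1:a}
drop 5:u onto {3:u}
drop 6:u onto {5:u}
drop 7:u onto {6:u}
drop 8:u onto {7:u}
ground layer = {0:a, 2:u}
drop-orders for the pieces not yet dropped (sum over which currently-grounded one goes next):
  1 to go: {4} 1  {8} 1
  2 to go: {1,4} 1  {4,8} 2  {7,8} 1
  3 to go: {0,1,4} 1  {1,4,8} 3  {4,7,8} 3  {6,7,8} 1
  4 to go: {0,1,4,8} 4  {1,4,7,8} 6  {4,6,7,8} 4  {5,6,7,8} 1
  5 to go: {0,1,4,7,8} 10  {1,4,6,7,8} 10  {3,5,6,7,8} 1  {4,5,6,7,8} 5
  6 to go: {0,1,4,6,7,8} 20  {1,4,5,6,7,8} 15  {2,3,5,6,7,8} 1  {3,4,5,6,7,8} 6
  7 to go: {0,1,4,5,6,7,8} 35  {1,3,4,5,6,7,8} 21  {2,3,4,5,6,7,8} 7
  if 0:a drops first: 28 orders
  if 2:u drops first: 56 orders
heap linearizations: 84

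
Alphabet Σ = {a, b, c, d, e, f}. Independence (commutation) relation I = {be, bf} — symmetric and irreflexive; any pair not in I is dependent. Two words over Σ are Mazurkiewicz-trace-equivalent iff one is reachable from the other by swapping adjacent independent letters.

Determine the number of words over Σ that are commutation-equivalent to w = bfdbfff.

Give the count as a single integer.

8

drop 0:b onto floor
drop 1:f onto floor
drop 2:d onto {0:b, 1:f}
drop 3:b onto {2:d}
drop 4:f onto {2:d}
drop 5:f onto {4:f}
drop 6:f onto {5:f}
ground layer = {0:b, 1:f}
drop-orders for the pieces not yet dropped (sum over which currently-grounded one goes next):
  1 to go: {3} 1  {6} 1
  2 to go: {3,6} 2  {5,6} 1
  3 to go: {3,5,6} 3  {4,5,6} 1
  4 to go: {3,4,5,6} 4
  5 to go: {2,3,4,5,6} 4
  if 0:b drops first: 4 orders
  if 1:f drops first: 4 orders
heap linearizations: 8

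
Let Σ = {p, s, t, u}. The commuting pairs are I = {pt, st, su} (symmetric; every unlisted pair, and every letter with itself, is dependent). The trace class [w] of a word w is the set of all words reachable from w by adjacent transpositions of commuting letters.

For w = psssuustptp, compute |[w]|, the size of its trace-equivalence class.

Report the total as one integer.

185

0(p) covers ∅
1(s) covers 0:p
2(s) covers 1:s
3(s) covers 2:s
4(u) covers 0:p
5(u) covers 4:u
6(s) covers 3:s
7(t) covers 5:u
8(p) covers 5:u, 6:s
9(t) covers 7:t
10(p) covers 8:p
floor of heap: 0:p
completions by unplaced set U, small U first (add the entries for U minus each lowest piece of U):
  |U|=1: {9}:1  {10}:1
  |U|=2: {7,9}:1  {8,10}:1  {9,10}:2
  |U|=3: {6,8,10}:1  {7,9,10}:3  {8,9,10}:3
  |U|=4: {3,6,8,10}:1  {6,8,9,10}:4  {7,8,9,10}:6
  |U|=5: {2,3,6,8,10}:1  {3,6,8,9,10}:5  {5,7,8,9,10}:6  {6,7,8,9,10}:10
  |U|=6: {1,2,3,6,8,10}:1  {2,3,6,8,9,10}:6  {3,6,7,8,9,10}:15  {4,5,7,8,9,10}:6  {5,6,7,8,9,10}:16
  |U|=7: {1,2,3,6,8,9,10}:7  {2,3,6,7,8,9,10}:21  {3,5,6,7,8,9,10}:31  {4,5,6,7,8,9,10}:22
  |U|=8: {1,2,3,6,7,8,9,10}:28  {2,3,5,6,7,8,9,10}:52  {3,4,5,6,7,8,9,10}:53
  |U|=9: {1,2,3,5,6,7,8,9,10}:80  {2,3,4,5,6,7,8,9,10}:105
  start at 0(p): 185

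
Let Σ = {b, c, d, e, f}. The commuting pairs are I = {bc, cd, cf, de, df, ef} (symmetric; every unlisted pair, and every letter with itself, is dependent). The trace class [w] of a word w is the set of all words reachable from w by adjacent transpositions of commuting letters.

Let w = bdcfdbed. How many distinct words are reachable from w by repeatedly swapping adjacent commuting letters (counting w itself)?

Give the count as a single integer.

39

piece 0:b — minimal
piece 1:d rests on {0:b}
piece 2:c — minimal
piece 3:f rests on {0:b}
piece 4:d rests on {1:d}
piece 5:b rests on {3:f, 4:d}
piece 6:e rests on {2:c, 5:b}
piece 7:d rests on {5:b}
minimal pieces: {0:b, 2:c}
ways to finish when only these pieces remain (= sum over removing one remaining piece with nothing left below it):
  1 left: {6}→1  {7}→1
  2 left: {2,6}→1  {6,7}→2
  3 left: {2,6,7}→3  {5,6,7}→2
  4 left: {2,5,6,7}→5  {3,5,6,7}→2  {4,5,6,7}→2
  5 left: {1,4,5,6,7}→2  {2,3,5,6,7}→7  {2,4,5,6,7}→7  {3,4,5,6,7}→4
  6 left: {1,2,4,5,6,7}→9  {1,3,4,5,6,7}→6  {2,3,4,5,6,7}→18
  placing 0:b first → 33 extensions
  placing 2:c first → 6 extensions
total linear extensions = 39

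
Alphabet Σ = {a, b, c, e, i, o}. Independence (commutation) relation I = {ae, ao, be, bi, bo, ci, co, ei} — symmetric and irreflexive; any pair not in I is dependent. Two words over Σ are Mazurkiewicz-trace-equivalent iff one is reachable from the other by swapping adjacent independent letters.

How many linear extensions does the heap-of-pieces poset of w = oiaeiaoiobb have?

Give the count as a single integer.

79

drop 0:o onto floor
drop 1:i onto {0:o}
drop 2:a onto {1:i}
drop 3:e onto {0:o}
drop 4:i onto {2:a}
drop 5:a onto {4:i}
drop 6:o onto {3:e, 4:i}
drop 7:i onto {5:a, 6:o}
drop 8:o onto {7:i}
drop 9:b onto {5:a}
drop 10:b onto {9:b}
ground layer = {0:o}
drop-orders for the pieces not yet dropped (sum over which currently-grounded one goes next):
  1 to go: {8} 1  {10} 1
  2 to go: {7,8} 1  {8,10} 2  {9,10} 1
  3 to go: {6,7,8} 1  {7,8,10} 3  {8,9,10} 3
  4 to go: {3,6,7,8} 1  {6,7,8,10} 4  {7,8,9,10} 6
  5 to go: {3,6,7,8,10} 5  {5,7,8,9,10} 6  {6,7,8,9,10} 10
  6 to go: {3,6,7,8,9,10} 15  {5,6,7,8,9,10} 16
  7 to go: {3,5,6,7,8,9,10} 31  {4,5,6,7,8,9,10} 16
  8 to go: {2,4,5,6,7,8,9,10} 16  {3,4,5,6,7,8,9,10} 47
  9 to go: {1,2,4,5,6,7,8,9,10} 16  {2,3,4,5,6,7,8,9,10} 63
  if 0:o drops first: 79 orders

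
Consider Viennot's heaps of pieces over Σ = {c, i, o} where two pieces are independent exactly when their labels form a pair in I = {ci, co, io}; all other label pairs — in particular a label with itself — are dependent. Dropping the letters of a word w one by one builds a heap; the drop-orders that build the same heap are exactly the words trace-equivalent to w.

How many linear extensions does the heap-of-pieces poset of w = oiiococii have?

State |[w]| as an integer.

#0=o has no predecessor
#1=i has no predecessor
#2=i depends on [1:i]
#3=o depends on [0:o]
#4=c has no predecessor
#5=o depends on [3:o]
#6=c depends on [4:c]
#7=i depends on [2:i]
#8=i depends on [7:i]
sources: [0:o, 1:i, 4:c]
N(rest) = Σ N(rest − s) over sources s of rest; N(one piece) = 1:
  size 1 → [5]=1  [6]=1  [8]=1
  size 2 → [3,5]=1  [4,6]=1  [5,6]=2  [5,8]=2  [6,8]=2  [7,8]=1
  size 3 → [0,3,5]=1  [2,7,8]=1  [3,5,6]=3  [3,5,8]=3  [4,5,6]=3  [4,6,8]=3  [5,6,8]=6  [5,7,8]=3  [6,7,8]=3
  size 4 → [0,3,5,6]=4  [0,3,5,8]=4  [1,2,7,8]=1  [2,5,7,8]=4  [2,6,7,8]=4  [3,4,5,6]=6  [3,5,6,8]=12  [3,5,7,8]=6  [4,5,6,8]=12  [4,6,7,8]=6  [5,6,7,8]=12
  size 5 → [0,3,4,5,6]=10  [0,3,5,6,8]=20  [0,3,5,7,8]=10  [1,2,5,7,8]=5  [1,2,6,7,8]=5  [2,3,5,7,8]=10  [2,4,6,7,8]=10  [2,5,6,7,8]=20  [3,4,5,6,8]=30  [3,5,6,7,8]=30  [4,5,6,7,8]=30
  size 6 → [0,2,3,5,7,8]=20  [0,3,4,5,6,8]=60  [0,3,5,6,7,8]=60  [1,2,3,5,7,8]=15  [1,2,4,6,7,8]=15  [1,2,5,6,7,8]=30  [2,3,5,6,7,8]=60  [2,4,5,6,7,8]=60  [3,4,5,6,7,8]=90
  size 7 → [0,1,2,3,5,7,8]=35  [0,2,3,5,6,7,8]=140  [0,3,4,5,6,7,8]=210  [1,2,3,5,6,7,8]=105  [1,2,4,5,6,7,8]=105  [2,3,4,5,6,7,8]=210
  first=0(o) contributes 420
  first=1(i) contributes 560
  first=4(c) contributes 280
|[w]| = 1260

1260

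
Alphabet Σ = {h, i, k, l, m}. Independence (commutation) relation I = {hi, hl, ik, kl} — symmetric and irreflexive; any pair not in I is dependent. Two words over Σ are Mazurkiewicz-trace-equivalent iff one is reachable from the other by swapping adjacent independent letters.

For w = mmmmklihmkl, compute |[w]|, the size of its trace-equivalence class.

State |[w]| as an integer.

12

piece 0:m — minimal
piece 1:m rests on {0:m}
piece 2:m rests on {1:m}
piece 3:m rests on {2:m}
piece 4:k rests on {3:m}
piece 5:l rests on {3:m}
piece 6:i rests on {5:l}
piece 7:h rests on {4:k}
piece 8:m rests on {6:i, 7:h}
piece 9:k rests on {8:m}
piece 10:l rests on {8:m}
minimal pieces: {0:m}
ways to finish when only these pieces remain (= sum over removing one remaining piece with nothing left below it):
  1 left: {9}→1  {10}→1
  2 left: {9,10}→2
  3 left: {8,9,10}→2
  4 left: {6,8,9,10}→2  {7,8,9,10}→2
  5 left: {4,7,8,9,10}→2  {5,6,8,9,10}→2  {6,7,8,9,10}→4
  6 left: {4,6,7,8,9,10}→6  {5,6,7,8,9,10}→6
  7 left: {4,5,6,7,8,9,10}→12
  8 left: {3,4,5,6,7,8,9,10}→12
  9 left: {2,3,4,5,6,7,8,9,10}→12
  placing 0:m first → 12 extensions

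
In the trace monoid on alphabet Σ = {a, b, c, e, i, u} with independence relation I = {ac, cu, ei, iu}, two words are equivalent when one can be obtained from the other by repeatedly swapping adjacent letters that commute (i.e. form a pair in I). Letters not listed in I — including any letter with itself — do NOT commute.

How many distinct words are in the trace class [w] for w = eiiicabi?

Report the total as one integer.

0(e) covers ∅
1(i) covers ∅
2(i) covers 1:i
3(i) covers 2:i
4(c) covers 0:e, 3:i
5(a) covers 0:e, 3:i
6(b) covers 4:c, 5:a
7(i) covers 6:b
floor of heap: 0:e, 1:i
completions by unplaced set U, small U first (add the entries for U minus each lowest piece of U):
  |U|=1: {7}:1
  |U|=2: {6,7}:1
  |U|=3: {4,6,7}:1  {5,6,7}:1
  |U|=4: {4,5,6,7}:2
  |U|=5: {0,4,5,6,7}:2  {3,4,5,6,7}:2
  |U|=6: {0,3,4,5,6,7}:4  {2,3,4,5,6,7}:2
  start at 0(e): 2
  start at 1(i): 6
sum over floor = 8

8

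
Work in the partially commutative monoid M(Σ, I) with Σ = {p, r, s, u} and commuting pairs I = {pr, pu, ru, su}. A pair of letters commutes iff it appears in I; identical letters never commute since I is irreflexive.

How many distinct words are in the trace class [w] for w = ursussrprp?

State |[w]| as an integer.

270

0(u) covers ∅
1(r) covers ∅
2(s) covers 1:r
3(u) covers 0:u
4(s) covers 2:s
5(s) covers 4:s
6(r) covers 5:s
7(p) covers 5:s
8(r) covers 6:r
9(p) covers 7:p
floor of heap: 0:u, 1:r
completions by unplaced set U, small U first (add the entries for U minus each lowest piece of U):
  |U|=1: {3}:1  {8}:1  {9}:1
  |U|=2: {0,3}:1  {3,8}:2  {3,9}:2  {6,8}:1  {7,9}:1  {8,9}:2
  |U|=3: {0,3,8}:3  {0,3,9}:3  {3,6,8}:3  {3,7,9}:3  {3,8,9}:6  {6,8,9}:3  {7,8,9}:3
  |U|=4: {0,3,6,8}:6  {0,3,7,9}:6  {0,3,8,9}:12  {3,6,8,9}:12  {3,7,8,9}:12  {6,7,8,9}:6
  |U|=5: {0,3,6,8,9}:30  {0,3,7,8,9}:30  {3,6,7,8,9}:30  {5,6,7,8,9}:6
  |U|=6: {0,3,6,7,8,9}:90  {3,5,6,7,8,9}:36  {4,5,6,7,8,9}:6
  |U|=7: {0,3,5,6,7,8,9}:126  {2,4,5,6,7,8,9}:6  {3,4,5,6,7,8,9}:42
  |U|=8: {0,3,4,5,6,7,8,9}:168  {1,2,4,5,6,7,8,9}:6  {2,3,4,5,6,7,8,9}:48
  start at 0(u): 54
  start at 1(r): 216
sum over floor = 270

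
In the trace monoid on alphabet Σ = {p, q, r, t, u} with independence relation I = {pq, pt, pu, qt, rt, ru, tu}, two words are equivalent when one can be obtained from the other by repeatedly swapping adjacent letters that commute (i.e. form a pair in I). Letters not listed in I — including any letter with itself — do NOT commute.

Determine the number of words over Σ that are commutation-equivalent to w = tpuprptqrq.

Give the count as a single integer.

405

piece 0:t — minimal
piece 1:p — minimal
piece 2:u — minimal
piece 3:p rests on {1:p}
piece 4:r rests on {3:p}
piece 5:p rests on {4:r}
piece 6:t rests on {0:t}
piece 7:q rests on {2:u, 4:r}
piece 8:r rests on {5:p, 7:q}
piece 9:q rests on {8:r}
minimal pieces: {0:t, 1:p, 2:u}
ways to finish when only these pieces remain (= sum over removing one remaining piece with nothing left below it):
  1 left: {6}→1  {9}→1
  2 left: {0,6}→1  {6,9}→2  {8,9}→1
  3 left: {0,6,9}→3  {5,8,9}→1  {6,8,9}→3  {7,8,9}→1
  4 left: {0,6,8,9}→6  {2,7,8,9}→1  {5,6,8,9}→4  {5,7,8,9}→2  {6,7,8,9}→4
  5 left: {0,5,6,8,9}→10  {0,6,7,8,9}→10  {2,5,7,8,9}→3  {2,6,7,8,9}→5  {4,5,7,8,9}→2  {5,6,7,8,9}→10
  6 left: {0,2,6,7,8,9}→15  {0,5,6,7,8,9}→30  {2,4,5,7,8,9}→5  {2,5,6,7,8,9}→18  {3,4,5,7,8,9}→2  {4,5,6,7,8,9}→12
  7 left: {0,2,5,6,7,8,9}→63  {0,4,5,6,7,8,9}→42  {1,3,4,5,7,8,9}→2  {2,3,4,5,7,8,9}→7  {2,4,5,6,7,8,9}→35  {3,4,5,6,7,8,9}→14
  8 left: {0,2,4,5,6,7,8,9}→140  {0,3,4,5,6,7,8,9}→56  {1,2,3,4,5,7,8,9}→9  {1,3,4,5,6,7,8,9}→16  {2,3,4,5,6,7,8,9}→56
  placing 0:t first → 81 extensions
  placing 1:p first → 252 extensions
  placing 2:u first → 72 extensions
total linear extensions = 405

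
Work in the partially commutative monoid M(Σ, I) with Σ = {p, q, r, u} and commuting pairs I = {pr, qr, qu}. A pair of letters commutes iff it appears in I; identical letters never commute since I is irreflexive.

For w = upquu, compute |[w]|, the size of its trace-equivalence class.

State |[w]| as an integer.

piece 0:u — minimal
piece 1:p rests on {0:u}
piece 2:q rests on {1:p}
piece 3:u rests on {1:p}
piece 4:u rests on {3:u}
minimal pieces: {0:u}
ways to finish when only these pieces remain (= sum over removing one remaining piece with nothing left below it):
  1 left: {2}→1  {4}→1
  2 left: {2,4}→2  {3,4}→1
  3 left: {2,3,4}→3
  placing 0:u first → 3 extensions

3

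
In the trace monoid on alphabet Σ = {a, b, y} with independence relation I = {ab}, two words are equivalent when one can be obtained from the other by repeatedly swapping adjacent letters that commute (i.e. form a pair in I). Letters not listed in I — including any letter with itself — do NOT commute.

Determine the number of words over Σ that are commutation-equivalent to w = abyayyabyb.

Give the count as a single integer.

#0=a has no predecessor
#1=b has no predecessor
#2=y depends on [0:a, 1:b]
#3=a depends on [2:y]
#4=y depends on [3:a]
#5=y depends on [4:y]
#6=a depends on [5:y]
#7=b depends on [5:y]
#8=y depends on [6:a, 7:b]
#9=b depends on [8:y]
sources: [0:a, 1:b]
N(rest) = Σ N(rest − s) over sources s of rest; N(one piece) = 1:
  size 1 → [9]=1
  size 2 → [8,9]=1
  size 3 → [6,8,9]=1  [7,8,9]=1
  size 4 → [6,7,8,9]=2
  size 5 → [5,6,7,8,9]=2
  size 6 → [4,5,6,7,8,9]=2
  size 7 → [3,4,5,6,7,8,9]=2
  size 8 → [2,3,4,5,6,7,8,9]=2
  first=0(a) contributes 2
  first=1(b) contributes 2
|[w]| = 4

4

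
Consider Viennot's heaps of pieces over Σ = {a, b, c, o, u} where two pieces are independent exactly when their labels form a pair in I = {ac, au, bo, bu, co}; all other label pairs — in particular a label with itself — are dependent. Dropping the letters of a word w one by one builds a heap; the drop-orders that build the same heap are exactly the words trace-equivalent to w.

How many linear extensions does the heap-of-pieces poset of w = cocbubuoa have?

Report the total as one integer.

0(c) covers ∅
1(o) covers ∅
2(c) covers 0:c
3(b) covers 2:c
4(u) covers 1:o, 2:c
5(b) covers 3:b
6(u) covers 4:u
7(o) covers 6:u
8(a) covers 5:b, 7:o
floor of heap: 0:c, 1:o
completions by unplaced set U, small U first (add the entries for U minus each lowest piece of U):
  |U|=1: {8}:1
  |U|=2: {5,8}:1  {7,8}:1
  |U|=3: {3,5,8}:1  {5,7,8}:2  {6,7,8}:1
  |U|=4: {3,5,7,8}:3  {4,6,7,8}:1  {5,6,7,8}:3
  |U|=5: {1,4,6,7,8}:1  {3,5,6,7,8}:6  {4,5,6,7,8}:4
  |U|=6: {1,4,5,6,7,8}:5  {3,4,5,6,7,8}:10
  |U|=7: {1,3,4,5,6,7,8}:15  {2,3,4,5,6,7,8}:10
  start at 0(c): 25
  start at 1(o): 10
sum over floor = 35

35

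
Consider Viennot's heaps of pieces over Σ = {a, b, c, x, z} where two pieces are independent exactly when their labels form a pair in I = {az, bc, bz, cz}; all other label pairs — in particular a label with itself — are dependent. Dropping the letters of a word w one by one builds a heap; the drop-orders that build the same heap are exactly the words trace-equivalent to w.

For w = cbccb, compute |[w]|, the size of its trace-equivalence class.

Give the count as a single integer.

piece 0:c — minimal
piece 1:b — minimal
piece 2:c rests on {0:c}
piece 3:c rests on {2:c}
piece 4:b rests on {1:b}
minimal pieces: {0:c, 1:b}
ways to finish when only these pieces remain (= sum over removing one remaining piece with nothing left below it):
  1 left: {3}→1  {4}→1
  2 left: {1,4}→1  {2,3}→1  {3,4}→2
  3 left: {0,2,3}→1  {1,3,4}→3  {2,3,4}→3
  placing 0:c first → 6 extensions
  placing 1:b first → 4 extensions
total linear extensions = 10

10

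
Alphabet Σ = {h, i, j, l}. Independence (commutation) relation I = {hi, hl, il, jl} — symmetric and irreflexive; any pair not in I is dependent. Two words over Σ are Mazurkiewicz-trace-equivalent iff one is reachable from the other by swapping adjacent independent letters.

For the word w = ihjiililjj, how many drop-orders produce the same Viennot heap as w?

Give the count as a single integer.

piece 0:i — minimal
piece 1:h — minimal
piece 2:j rests on {0:i, 1:h}
piece 3:i rests on {2:j}
piece 4:i rests on {3:i}
piece 5:l — minimal
piece 6:i rests on {4:i}
piece 7:l rests on {5:l}
piece 8:j rests on {6:i}
piece 9:j rests on {8:j}
minimal pieces: {0:i, 1:h, 5:l}
ways to finish when only these pieces remain (= sum over removing one remaining piece with nothing left below it):
  1 left: {7}→1  {9}→1
  2 left: {5,7}→1  {7,9}→2  {8,9}→1
  3 left: {5,7,9}→3  {6,8,9}→1  {7,8,9}→3
  4 left: {4,6,8,9}→1  {5,7,8,9}→6  {6,7,8,9}→4
  5 left: {3,4,6,8,9}→1  {4,6,7,8,9}→5  {5,6,7,8,9}→10
  6 left: {2,3,4,6,8,9}→1  {3,4,6,7,8,9}→6  {4,5,6,7,8,9}→15
  7 left: {0,2,3,4,6,8,9}→1  {1,2,3,4,6,8,9}→1  {2,3,4,6,7,8,9}→7  {3,4,5,6,7,8,9}→21
  8 left: {0,1,2,3,4,6,8,9}→2  {0,2,3,4,6,7,8,9}→8  {1,2,3,4,6,7,8,9}→8  {2,3,4,5,6,7,8,9}→28
  placing 0:i first → 36 extensions
  placing 1:h first → 36 extensions
  placing 5:l first → 18 extensions
total linear extensions = 90

90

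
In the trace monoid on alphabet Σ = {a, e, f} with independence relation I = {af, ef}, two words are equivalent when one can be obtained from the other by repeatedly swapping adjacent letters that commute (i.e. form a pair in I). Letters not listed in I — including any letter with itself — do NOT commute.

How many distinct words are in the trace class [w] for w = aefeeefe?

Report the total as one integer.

28

drop 0:a onto floor
drop 1:e onto {0:a}
drop 2:f onto floor
drop 3:e onto {1:e}
drop 4:e onto {3:e}
drop 5:e onto {4:e}
drop 6:f onto {2:f}
drop 7:e onto {5:e}
ground layer = {0:a, 2:f}
drop-orders for the pieces not yet dropped (sum over which currently-grounded one goes next):
  1 to go: {6} 1  {7} 1
  2 to go: {2,6} 1  {5,7} 1  {6,7} 2
  3 to go: {2,6,7} 3  {4,5,7} 1  {5,6,7} 3
  4 to go: {2,5,6,7} 6  {3,4,5,7} 1  {4,5,6,7} 4
  5 to go: {1,3,4,5,7} 1  {2,4,5,6,7} 10  {3,4,5,6,7} 5
  6 to go: {0,1,3,4,5,7} 1  {1,3,4,5,6,7} 6  {2,3,4,5,6,7} 15
  if 0:a drops first: 21 orders
  if 2:f drops first: 7 orders
heap linearizations: 28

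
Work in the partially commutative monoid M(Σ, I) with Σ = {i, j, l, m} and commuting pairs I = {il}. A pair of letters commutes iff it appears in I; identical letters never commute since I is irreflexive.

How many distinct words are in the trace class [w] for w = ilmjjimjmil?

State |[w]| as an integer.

0(i) covers ∅
1(l) covers ∅
2(m) covers 0:i, 1:l
3(j) covers 2:m
4(j) covers 3:j
5(i) covers 4:j
6(m) covers 5:i
7(j) covers 6:m
8(m) covers 7:j
9(i) covers 8:m
10(l) covers 8:m
floor of heap: 0:i, 1:l
completions by unplaced set U, small U first (add the entries for U minus each lowest piece of U):
  |U|=1: {9}:1  {10}:1
  |U|=2: {9,10}:2
  |U|=3: {8,9,10}:2
  |U|=4: {7,8,9,10}:2
  |U|=5: {6,7,8,9,10}:2
  |U|=6: {5,6,7,8,9,10}:2
  |U|=7: {4,5,6,7,8,9,10}:2
  |U|=8: {3,4,5,6,7,8,9,10}:2
  |U|=9: {2,3,4,5,6,7,8,9,10}:2
  start at 0(i): 2
  start at 1(l): 2
sum over floor = 4

4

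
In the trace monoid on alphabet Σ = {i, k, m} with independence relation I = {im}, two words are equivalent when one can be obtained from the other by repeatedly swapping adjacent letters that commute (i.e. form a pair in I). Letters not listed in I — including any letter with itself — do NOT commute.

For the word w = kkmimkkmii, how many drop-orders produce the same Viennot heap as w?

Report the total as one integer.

9

piece 0:k — minimal
piece 1:k rests on {0:k}
piece 2:m rests on {1:k}
piece 3:i rests on {1:k}
piece 4:m rests on {2:m}
piece 5:k rests on {3:i, 4:m}
piece 6:k rests on {5:k}
piece 7:m rests on {6:k}
piece 8:i rests on {6:k}
piece 9:i rests on {8:i}
minimal pieces: {0:k}
ways to finish when only these pieces remain (= sum over removing one remaining piece with nothing left below it):
  1 left: {7}→1  {9}→1
  2 left: {7,9}→2  {8,9}→1
  3 left: {7,8,9}→3
  4 left: {6,7,8,9}→3
  5 left: {5,6,7,8,9}→3
  6 left: {3,5,6,7,8,9}→3  {4,5,6,7,8,9}→3
  7 left: {2,4,5,6,7,8,9}→3  {3,4,5,6,7,8,9}→6
  8 left: {2,3,4,5,6,7,8,9}→9
  placing 0:k first → 9 extensions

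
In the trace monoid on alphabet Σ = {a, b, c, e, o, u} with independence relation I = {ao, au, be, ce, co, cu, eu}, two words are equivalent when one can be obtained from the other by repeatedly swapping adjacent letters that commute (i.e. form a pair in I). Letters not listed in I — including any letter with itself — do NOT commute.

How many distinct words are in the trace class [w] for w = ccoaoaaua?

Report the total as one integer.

drop 0:c onto floor
drop 1:c onto {0:c}
drop 2:o onto floor
drop 3:a onto {1:c}
drop 4:o onto {2:o}
drop 5:a onto {3:a}
drop 6:a onto {5:a}
drop 7:u onto {4:o}
drop 8:a onto {6:a}
ground layer = {0:c, 2:o}
drop-orders for the pieces not yet dropped (sum over which currently-grounded one goes next):
  1 to go: {7} 1  {8} 1
  2 to go: {4,7} 1  {6,8} 1  {7,8} 2
  3 to go: {2,4,7} 1  {4,7,8} 3  {5,6,8} 1  {6,7,8} 3
  4 to go: {2,4,7,8} 4  {3,5,6,8} 1  {4,6,7,8} 6  {5,6,7,8} 4
  5 to go: {1,3,5,6,8} 1  {2,4,6,7,8} 10  {3,5,6,7,8} 5  {4,5,6,7,8} 10
  6 to go: {0,1,3,5,6,8} 1  {1,3,5,6,7,8} 6  {2,4,5,6,7,8} 20  {3,4,5,6,7,8} 15
  7 to go: {0,1,3,5,6,7,8} 7  {1,3,4,5,6,7,8} 21  {2,3,4,5,6,7,8} 35
  if 0:c drops first: 56 orders
  if 2:o drops first: 28 orders
heap linearizations: 84

84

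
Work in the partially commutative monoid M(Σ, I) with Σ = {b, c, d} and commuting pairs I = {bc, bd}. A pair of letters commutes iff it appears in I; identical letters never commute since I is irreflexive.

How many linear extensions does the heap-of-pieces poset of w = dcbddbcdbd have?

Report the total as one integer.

piece 0:d — minimal
piece 1:c rests on {0:d}
piece 2:b — minimal
piece 3:d rests on {1:c}
piece 4:d rests on {3:d}
piece 5:b rests on {2:b}
piece 6:c rests on {4:d}
piece 7:d rests on {6:c}
piece 8:b rests on {5:b}
piece 9:d rests on {7:d}
minimal pieces: {0:d, 2:b}
ways to finish when only these pieces remain (= sum over removing one remaining piece with nothing left below it):
  1 left: {8}→1  {9}→1
  2 left: {5,8}→1  {7,9}→1  {8,9}→2
  3 left: {2,5,8}→1  {5,8,9}→3  {6,7,9}→1  {7,8,9}→3
  4 left: {2,5,8,9}→4  {4,6,7,9}→1  {5,7,8,9}→6  {6,7,8,9}→4
  5 left: {2,5,7,8,9}→10  {3,4,6,7,9}→1  {4,6,7,8,9}→5  {5,6,7,8,9}→10
  6 left: {1,3,4,6,7,9}→1  {2,5,6,7,8,9}→20  {3,4,6,7,8,9}→6  {4,5,6,7,8,9}→15
  7 left: {0,1,3,4,6,7,9}→1  {1,3,4,6,7,8,9}→7  {2,4,5,6,7,8,9}→35  {3,4,5,6,7,8,9}→21
  8 left: {0,1,3,4,6,7,8,9}→8  {1,3,4,5,6,7,8,9}→28  {2,3,4,5,6,7,8,9}→56
  placing 0:d first → 84 extensions
  placing 2:b first → 36 extensions
total linear extensions = 120

120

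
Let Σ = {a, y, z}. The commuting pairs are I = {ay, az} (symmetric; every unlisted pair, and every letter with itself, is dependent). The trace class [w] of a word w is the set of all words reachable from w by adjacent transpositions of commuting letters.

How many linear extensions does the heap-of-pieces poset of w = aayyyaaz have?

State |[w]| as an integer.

70

piece 0:a — minimal
piece 1:a rests on {0:a}
piece 2:y — minimal
piece 3:y rests on {2:y}
piece 4:y rests on {3:y}
piece 5:a rests on {1:a}
piece 6:a rests on {5:a}
piece 7:z rests on {4:y}
minimal pieces: {0:a, 2:y}
ways to finish when only these pieces remain (= sum over removing one remaining piece with nothing left below it):
  1 left: {6}→1  {7}→1
  2 left: {4,7}→1  {5,6}→1  {6,7}→2
  3 left: {1,5,6}→1  {3,4,7}→1  {4,6,7}→3  {5,6,7}→3
  4 left: {0,1,5,6}→1  {1,5,6,7}→4  {2,3,4,7}→1  {3,4,6,7}→4  {4,5,6,7}→6
  5 left: {0,1,5,6,7}→5  {1,4,5,6,7}→10  {2,3,4,6,7}→5  {3,4,5,6,7}→10
  6 left: {0,1,4,5,6,7}→15  {1,3,4,5,6,7}→20  {2,3,4,5,6,7}→15
  placing 0:a first → 35 extensions
  placing 2:y first → 35 extensions
total linear extensions = 70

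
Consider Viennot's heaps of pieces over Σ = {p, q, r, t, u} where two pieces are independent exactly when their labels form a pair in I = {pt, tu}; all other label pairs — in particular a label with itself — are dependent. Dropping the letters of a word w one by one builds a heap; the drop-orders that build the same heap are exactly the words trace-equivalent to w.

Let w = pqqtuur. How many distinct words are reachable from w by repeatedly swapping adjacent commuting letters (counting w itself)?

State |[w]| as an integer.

#0=p has no predecessor
#1=q depends on [0:p]
#2=q depends on [1:q]
#3=t depends on [2:q]
#4=u depends on [2:q]
#5=u depends on [4:u]
#6=r depends on [3:t, 5:u]
sources: [0:p]
N(rest) = Σ N(rest − s) over sources s of rest; N(one piece) = 1:
  size 1 → [6]=1
  size 2 → [3,6]=1  [5,6]=1
  size 3 → [3,5,6]=2  [4,5,6]=1
  size 4 → [3,4,5,6]=3
  size 5 → [2,3,4,5,6]=3
  first=0(p) contributes 3

3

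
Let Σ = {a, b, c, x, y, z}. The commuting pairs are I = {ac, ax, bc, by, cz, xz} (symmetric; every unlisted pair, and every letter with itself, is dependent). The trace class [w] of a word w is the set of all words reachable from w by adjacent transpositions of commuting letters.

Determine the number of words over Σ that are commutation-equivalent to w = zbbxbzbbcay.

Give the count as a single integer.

#0=z has no predecessor
#1=b depends on [0:z]
#2=b depends on [1:b]
#3=x depends on [2:b]
#4=b depends on [3:x]
#5=z depends on [4:b]
#6=b depends on [5:z]
#7=b depends on [6:b]
#8=c depends on [3:x]
#9=a depends on [7:b]
#10=y depends on [8:c, 9:a]
sources: [0:z]
N(rest) = Σ N(rest − s) over sources s of rest; N(one piece) = 1:
  size 1 → [10]=1
  size 2 → [8,10]=1  [9,10]=1
  size 3 → [7,9,10]=1  [8,9,10]=2
  size 4 → [6,7,9,10]=1  [7,8,9,10]=3
  size 5 → [5,6,7,9,10]=1  [6,7,8,9,10]=4
  size 6 → [4,5,6,7,9,10]=1  [5,6,7,8,9,10]=5
  size 7 → [4,5,6,7,8,9,10]=6
  size 8 → [3,4,5,6,7,8,9,10]=6
  size 9 → [2,3,4,5,6,7,8,9,10]=6
  first=0(z) contributes 6

6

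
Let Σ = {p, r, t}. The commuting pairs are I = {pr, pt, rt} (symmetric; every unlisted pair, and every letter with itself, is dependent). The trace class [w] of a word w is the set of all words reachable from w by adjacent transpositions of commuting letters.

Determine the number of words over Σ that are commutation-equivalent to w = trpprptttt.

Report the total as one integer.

2520

drop 0:t onto floor
drop 1:r onto floor
drop 2:p onto floor
drop 3:p onto {2:p}
drop 4:r onto {1:r}
drop 5:p onto {3:p}
drop 6:t onto {0:t}
drop 7:t onto {6:t}
drop 8:t onto {7:t}
drop 9:t onto {8:t}
ground layer = {0:t, 1:r, 2:p}
drop-orders for the pieces not yet dropped (sum over which currently-grounded one goes next):
  1 to go: {4} 1  {5} 1  {9} 1
  2 to go: {1,4} 1  {3,5} 1  {4,5} 2  {4,9} 2  {5,9} 2  {8,9} 1
  3 to go: {1,4,5} 3  {1,4,9} 3  {2,3,5} 1  {3,4,5} 3  {3,5,9} 3  {4,5,9} 6  {4,8,9} 3  {5,8,9} 3  {7,8,9} 1
  4 to go: {1,3,4,5} 6  {1,4,5,9} 12  {1,4,8,9} 6  {2,3,4,5} 4  {2,3,5,9} 4  {3,4,5,9} 12  {3,5,8,9} 6  {4,5,8,9} 12  {4,7,8,9} 4  {5,7,8,9} 4  {6,7,8,9} 1
  5 to go: {0,6,7,8,9} 1  {1,2,3,4,5} 10  {1,3,4,5,9} 30  {1,4,5,8,9} 30  {1,4,7,8,9} 10  {2,3,4,5,9} 20  {2,3,5,8,9} 10  {3,4,5,8,9} 30  {3,5,7,8,9} 10  {4,5,7,8,9} 20  {4,6,7,8,9} 5  {5,6,7,8,9} 5
  6 to go: {0,4,6,7,8,9} 6  {0,5,6,7,8,9} 6  {1,2,3,4,5,9} 60  {1,3,4,5,8,9} 90  {1,4,5,7,8,9} 60  {1,4,6,7,8,9} 15  {2,3,4,5,8,9} 60  {2,3,5,7,8,9} 20  {3,4,5,7,8,9} 60  {3,5,6,7,8,9} 15  {4,5,6,7,8,9} 30
  7 to go: {0,1,4,6,7,8,9} 21  {0,3,5,6,7,8,9} 21  {0,4,5,6,7,8,9} 42  {1,2,3,4,5,8,9} 210  {1,3,4,5,7,8,9} 210  {1,4,5,6,7,8,9} 105  {2,3,4,5,7,8,9} 140  {2,3,5,6,7,8,9} 35  {3,4,5,6,7,8,9} 105
  8 to go: {0,1,4,5,6,7,8,9} 168  {0,2,3,5,6,7,8,9} 56  {0,3,4,5,6,7,8,9} 168  {1,2,3,4,5,7,8,9} 560  {1,3,4,5,6,7,8,9} 420  {2,3,4,5,6,7,8,9} 280
  if 0:t drops first: 1260 orders
  if 1:r drops first: 504 orders
  if 2:p drops first: 756 orders
heap linearizations: 2520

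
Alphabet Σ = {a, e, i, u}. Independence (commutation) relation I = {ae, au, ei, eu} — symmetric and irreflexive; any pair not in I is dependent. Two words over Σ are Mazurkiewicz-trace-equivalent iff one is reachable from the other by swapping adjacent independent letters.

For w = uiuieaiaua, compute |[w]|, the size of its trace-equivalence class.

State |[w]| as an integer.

piece 0:u — minimal
piece 1:i rests on {0:u}
piece 2:u rests on {1:i}
piece 3:i rests on {2:u}
piece 4:e — minimal
piece 5:a rests on {3:i}
piece 6:i rests on {5:a}
piece 7:a rests on {6:i}
piece 8:u rests on {6:i}
piece 9:a rests on {7:a}
minimal pieces: {0:u, 4:e}
ways to finish when only these pieces remain (= sum over removing one remaining piece with nothing left below it):
  1 left: {4}→1  {8}→1  {9}→1
  2 left: {4,8}→2  {4,9}→2  {7,9}→1  {8,9}→2
  3 left: {4,7,9}→3  {4,8,9}→6  {7,8,9}→3
  4 left: {4,7,8,9}→12  {6,7,8,9}→3
  5 left: {4,6,7,8,9}→15  {5,6,7,8,9}→3
  6 left: {3,5,6,7,8,9}→3  {4,5,6,7,8,9}→18
  7 left: {2,3,5,6,7,8,9}→3  {3,4,5,6,7,8,9}→21
  8 left: {1,2,3,5,6,7,8,9}→3  {2,3,4,5,6,7,8,9}→24
  placing 0:u first → 27 extensions
  placing 4:e first → 3 extensions
total linear extensions = 30

30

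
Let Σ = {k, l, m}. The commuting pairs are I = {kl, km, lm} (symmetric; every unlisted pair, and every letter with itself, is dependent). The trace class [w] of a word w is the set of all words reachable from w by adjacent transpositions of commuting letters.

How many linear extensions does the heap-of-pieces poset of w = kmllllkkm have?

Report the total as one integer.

1260

piece 0:k — minimal
piece 1:m — minimal
piece 2:l — minimal
piece 3:l rests on {2:l}
piece 4:l rests on {3:l}
piece 5:l rests on {4:l}
piece 6:k rests on {0:k}
piece 7:k rests on {6:k}
piece 8:m rests on {1:m}
minimal pieces: {0:k, 1:m, 2:l}
ways to finish when only these pieces remain (= sum over removing one remaining piece with nothing left below it):
  1 left: {5}→1  {7}→1  {8}→1
  2 left: {1,8}→1  {4,5}→1  {5,7}→2  {5,8}→2  {6,7}→1  {7,8}→2
  3 left: {0,6,7}→1  {1,5,8}→3  {1,7,8}→3  {3,4,5}→1  {4,5,7}→3  {4,5,8}→3  {5,6,7}→3  {5,7,8}→6  {6,7,8}→3
  4 left: {0,5,6,7}→4  {0,6,7,8}→4  {1,4,5,8}→6  {1,5,7,8}→12  {1,6,7,8}→6  {2,3,4,5}→1  {3,4,5,7}→4  {3,4,5,8}→4  {4,5,6,7}→6  {4,5,7,8}→12  {5,6,7,8}→12
  5 left: {0,1,6,7,8}→10  {0,4,5,6,7}→10  {0,5,6,7,8}→20  {1,3,4,5,8}→10  {1,4,5,7,8}→30  {1,5,6,7,8}→30  {2,3,4,5,7}→5  {2,3,4,5,8}→5  {3,4,5,6,7}→10  {3,4,5,7,8}→20  {4,5,6,7,8}→30
  6 left: {0,1,5,6,7,8}→60  {0,3,4,5,6,7}→20  {0,4,5,6,7,8}→60  {1,2,3,4,5,8}→15  {1,3,4,5,7,8}→60  {1,4,5,6,7,8}→90  {2,3,4,5,6,7}→15  {2,3,4,5,7,8}→30  {3,4,5,6,7,8}→60
  7 left: {0,1,4,5,6,7,8}→210  {0,2,3,4,5,6,7}→35  {0,3,4,5,6,7,8}→140  {1,2,3,4,5,7,8}→105  {1,3,4,5,6,7,8}→210  {2,3,4,5,6,7,8}→105
  placing 0:k first → 420 extensions
  placing 1:m first → 280 extensions
  placing 2:l first → 560 extensions
total linear extensions = 1260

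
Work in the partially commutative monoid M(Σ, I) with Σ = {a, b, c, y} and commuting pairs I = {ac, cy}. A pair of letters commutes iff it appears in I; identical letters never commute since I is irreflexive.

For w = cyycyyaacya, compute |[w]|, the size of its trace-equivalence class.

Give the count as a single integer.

drop 0:c onto floor
drop 1:y onto floor
drop 2:y onto {1:y}
drop 3:c onto {0:c}
drop 4:y onto {2:y}
drop 5:y onto {4:y}
drop 6:a onto {5:y}
drop 7:a onto {6:a}
drop 8:c onto {3:c}
drop 9:y onto {7:a}
drop 10:a onto {9:y}
ground layer = {0:c, 1:y}
drop-orders for the pieces not yet dropped (sum over which currently-grounded one goes next):
  1 to go: {8} 1  {10} 1
  2 to go: {3,8} 1  {8,10} 2  {9,10} 1
  3 to go: {0,3,8} 1  {3,8,10} 3  {7,9,10} 1  {8,9,10} 3
  4 to go: {0,3,8,10} 4  {3,8,9,10} 6  {6,7,9,10} 1  {7,8,9,10} 4
  5 to go: {0,3,8,9,10} 10  {3,7,8,9,10} 10  {5,6,7,9,10} 1  {6,7,8,9,10} 5
  6 to go: {0,3,7,8,9,10} 20  {3,6,7,8,9,10} 15  {4,5,6,7,9,10} 1  {5,6,7,8,9,10} 6
  7 to go: {0,3,6,7,8,9,10} 35  {2,4,5,6,7,9,10} 1  {3,5,6,7,8,9,10} 21  {4,5,6,7,8,9,10} 7
  8 to go: {0,3,5,6,7,8,9,10} 56  {1,2,4,5,6,7,9,10} 1  {2,4,5,6,7,8,9,10} 8  {3,4,5,6,7,8,9,10} 28
  9 to go: {0,3,4,5,6,7,8,9,10} 84  {1,2,4,5,6,7,8,9,10} 9  {2,3,4,5,6,7,8,9,10} 36
  if 0:c drops first: 45 orders
  if 1:y drops first: 120 orders
heap linearizations: 165

165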